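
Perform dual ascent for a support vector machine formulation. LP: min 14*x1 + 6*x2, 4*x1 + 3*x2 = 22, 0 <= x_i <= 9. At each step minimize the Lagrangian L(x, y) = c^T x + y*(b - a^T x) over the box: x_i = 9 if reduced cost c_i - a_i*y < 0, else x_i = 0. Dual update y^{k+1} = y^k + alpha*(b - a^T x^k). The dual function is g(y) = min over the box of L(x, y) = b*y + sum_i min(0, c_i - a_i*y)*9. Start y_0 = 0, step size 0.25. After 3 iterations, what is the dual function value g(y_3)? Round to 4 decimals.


Dual ascent for LP: min 14*x1 + 6*x2, 4*x1 + 3*x2 = 22, 0 <= x_i <= 9
Step 1: y^k = 0.0, reduced costs: (14.0, 6.0)
  x^k = (0.0, 0.0), subgradient = b - a^T x = 22.0
  y^{k+1} = 0.0 + 0.25*22.0 = 5.5
Step 2: y^k = 5.5, reduced costs: (-8.0, -10.5)
  x^k = (9.0, 9.0), subgradient = b - a^T x = -41.0
  y^{k+1} = 5.5 + 0.25*-41.0 = -4.75
Step 3: y^k = -4.75, reduced costs: (33.0, 20.25)
  x^k = (0.0, 0.0), subgradient = b - a^T x = 22.0
  y^{k+1} = -4.75 + 0.25*22.0 = 0.75
Dual objective at y_3 = 0.75: reduced costs (11.0, 3.75), box minimizer x = (0.0, 0.0)
g(y_3) = b*y + (c1 - a1*y)*x1 + (c2 - a2*y)*x2 = 22*0.75 + 11.0*0.0 + 3.75*0.0 = 16.5 + 0.0 + 0.0 = 16.5


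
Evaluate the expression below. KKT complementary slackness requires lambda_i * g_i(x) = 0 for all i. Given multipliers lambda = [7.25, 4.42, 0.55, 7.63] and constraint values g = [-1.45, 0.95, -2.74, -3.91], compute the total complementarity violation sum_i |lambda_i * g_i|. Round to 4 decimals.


KKT complementary slackness check:
lambda_1 * g_1 = 7.25 * -1.45 = -10.5125
lambda_2 * g_2 = 4.42 * 0.95 = 4.199
lambda_3 * g_3 = 0.55 * -2.74 = -1.507
lambda_4 * g_4 = 7.63 * -3.91 = -29.8333
Total violation = 10.5125 + 4.199 + 1.507 + 29.8333 = 46.0518


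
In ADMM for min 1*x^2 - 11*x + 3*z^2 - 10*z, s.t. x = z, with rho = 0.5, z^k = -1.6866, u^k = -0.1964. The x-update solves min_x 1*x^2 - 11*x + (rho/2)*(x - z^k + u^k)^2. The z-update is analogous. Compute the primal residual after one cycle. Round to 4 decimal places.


ADMM iteration with rho = 0.5, z^k = -1.6866, u^k = -0.1964
Step 1: x-update.
Minimize 1*x^2 - 11*x + (0.5/2)*(x + 1.6866 - 0.1964)^2
FOC: (2*1 + 0.5)*x = 11 + 0.5*(-1.6866 + 0.1964)
x^{k+1} = 4.102
Step 2: z-update.
Minimize 3*z^2 - 10*z + (0.5/2)*(4.102 - z - 0.1964)^2
FOC: (2*3 + 0.5)*z = 10 + 0.5*(4.102 - 0.1964)
z^{k+1} = 1.8389
Step 3: u-update.
u^{k+1} = -0.1964 + 4.102 - 1.8389 = 2.0667
Step 4: Primal residual = |4.102 - 1.8389| = 2.2631


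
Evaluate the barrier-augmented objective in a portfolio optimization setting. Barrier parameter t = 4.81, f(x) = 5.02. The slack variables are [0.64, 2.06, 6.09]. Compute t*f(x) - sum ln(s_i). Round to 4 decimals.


Step 1: Compute log-barrier.
ln values: [-0.4463, 0.7227, 1.8066]
phi = -(-0.4463 + 0.7227 + 1.8066) = -2.0831
Step 2: Compute augmented objective.
t*f(x) = 4.81*5.02 = 24.1462
Total = 24.1462 - 2.0831 = 22.0631


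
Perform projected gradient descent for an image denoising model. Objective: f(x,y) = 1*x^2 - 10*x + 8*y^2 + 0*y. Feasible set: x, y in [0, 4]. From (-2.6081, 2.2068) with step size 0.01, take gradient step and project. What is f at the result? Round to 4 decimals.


Step 1: Compute gradient at (-2.6081, 2.2068).
grad_x = 2*1*-2.6081 - 10 = -15.2162
grad_y = 2*8*2.2068 + 0 = 35.3088
Step 2: Gradient step.
x_raw = -2.6081 - 0.01*-15.2162 = -2.4559
y_raw = 2.2068 - 0.01*35.3088 = 1.8537
Step 3: Project onto [0, 4].
x_proj = clip(-2.4559) = 0.0
y_proj = clip(1.8537) = 1.8537
Step 4: Evaluate f.
f(0.0, 1.8537) = 27.49


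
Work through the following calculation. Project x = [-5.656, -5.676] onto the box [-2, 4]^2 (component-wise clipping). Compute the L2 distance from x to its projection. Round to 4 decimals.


Project each component onto [-2, 4].
clip(-5.656) = -2.0, clip(-5.676) = -2.0
Projection = [-2.0, -2.0]
Squared diffs: [13.3663, 13.513]
Distance = sqrt(26.8793) = 5.1845


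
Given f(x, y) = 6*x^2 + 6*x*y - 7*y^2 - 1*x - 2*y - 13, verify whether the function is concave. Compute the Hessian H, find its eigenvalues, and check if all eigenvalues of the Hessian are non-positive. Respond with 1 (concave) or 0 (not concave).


The Hessian of f(x,y) = 6*x^2 + 6*x*y - 7*y^2 - 1*x - 2*y - 13 is:
H = [[12, 6], [6, -14]]
Trace = 12 - 14 = -2
Determinant = 12*-14 - (6)^2 = -204
Discriminant = (-2)^2 - 4*-204 = 820.0
Eigenvalues: lambda_1 = -15.3178, lambda_2 = 13.3178
The function is not concave.

0


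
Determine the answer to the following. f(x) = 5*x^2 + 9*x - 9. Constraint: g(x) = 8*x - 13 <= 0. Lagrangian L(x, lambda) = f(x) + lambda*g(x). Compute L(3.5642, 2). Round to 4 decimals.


Step 1: Evaluate f(x).
f(3.5642) = 5*3.5642^2 + 9*3.5642 - 9 = 86.5954
Step 2: Evaluate g(x).
g(3.5642) = 8*3.5642 - 13 = 15.5136
Step 3: Compute Lagrangian.
L = 86.5954 + 2*15.5136 = 117.6226


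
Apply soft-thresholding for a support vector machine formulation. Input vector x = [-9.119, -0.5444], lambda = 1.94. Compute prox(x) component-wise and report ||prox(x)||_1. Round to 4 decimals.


Soft-thresholding with lambda = 1.94:
prox(-9.119) = sign(-9.119)*max(|-9.119| - 1.94, 0) = -7.179
prox(-0.5444) = sign(-0.5444)*max(|-0.5444| - 1.94, 0) = 0.0
prox(x) = [-7.179, 0.0]
||prox(x)||_1 = 7.179 + 0.0 = 7.179


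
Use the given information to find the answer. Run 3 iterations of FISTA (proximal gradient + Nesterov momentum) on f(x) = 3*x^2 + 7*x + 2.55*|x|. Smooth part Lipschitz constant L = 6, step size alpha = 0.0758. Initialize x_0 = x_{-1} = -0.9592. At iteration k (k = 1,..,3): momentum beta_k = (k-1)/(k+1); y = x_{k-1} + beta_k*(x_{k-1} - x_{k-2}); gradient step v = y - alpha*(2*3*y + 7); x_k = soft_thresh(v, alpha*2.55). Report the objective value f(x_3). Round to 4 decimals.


FISTA on f(x) = 3*x^2 + 7*x + 2.55*|x|
L = 6, alpha = 0.0758
Iteration 1: beta = 0.0, y = -0.9592 + 0.0*(-0.9592 + 0.9592) = -0.9592
  grad(y) = 1.2448, v = y - alpha*grad = -1.0536
  prox(v) = soft_thresh(-1.0536, 0.1933) = -0.8603
Iteration 2: beta = 0.3333, y = -0.8603 + 0.3333*(-0.8603 + 0.9592) = -0.8273
  grad(y) = 2.0363, v = y - alpha*grad = -0.9816
  prox(v) = soft_thresh(-0.9816, 0.1933) = -0.7883
Iteration 3: beta = 0.5, y = -0.7883 + 0.5*(-0.7883 + 0.8603) = -0.7524
  grad(y) = 2.4857, v = y - alpha*grad = -0.9408
  prox(v) = soft_thresh(-0.9408, 0.1933) = -0.7475
f(x_3) = 3*(-0.7475)^2 + 7*(-0.7475) + 2.55*|-0.7475| = -1.6501


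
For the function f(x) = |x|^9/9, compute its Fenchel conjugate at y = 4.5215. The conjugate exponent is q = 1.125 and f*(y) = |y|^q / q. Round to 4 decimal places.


The conjugate exponent q satisfies 1/p + 1/q = 1.
p = 9, so q = 9/(9 - 1) = 1.125
|y|^q = 4.5215^1.125 = 5.46
f*(4.5215) = 5.46 / 1.125 = 4.8533


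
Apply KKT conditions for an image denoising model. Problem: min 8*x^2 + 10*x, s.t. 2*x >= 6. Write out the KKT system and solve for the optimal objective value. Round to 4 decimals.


Step 1: Try lambda = 0 (constraint inactive).
x_unc = -10/(2*8) = -0.625
Check: 2*-0.625 = -1.25 < 6 -- violated!
Step 2: Constraint must be active: 2*x = 6
x* = 6/2 = 3.0
lambda = (2*8*3.0 + 10)/2 = 29.0
Step 3: Compute optimal value.
f(x*) = 8*3.0^2 + 10*3.0 = 102.0


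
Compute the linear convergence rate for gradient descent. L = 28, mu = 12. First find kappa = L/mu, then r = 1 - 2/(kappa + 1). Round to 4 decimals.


Step 1: Compute the condition number.
kappa = L/mu = 28/12 = 2.3333
Step 2: Compute the convergence rate.
r = 1 - 2/(kappa + 1) = 1 - 2*mu/(L + mu) = (L - mu)/(L + mu) = 16/40 = 0.4


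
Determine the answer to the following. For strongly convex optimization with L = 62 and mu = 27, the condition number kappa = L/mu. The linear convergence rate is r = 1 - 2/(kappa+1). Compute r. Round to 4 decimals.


Step 1: Compute the condition number.
kappa = L/mu = 62/27 = 2.2963
Step 2: Compute the convergence rate.
r = 1 - 2/(kappa + 1) = 1 - 2*mu/(L + mu) = (L - mu)/(L + mu) = 35/89 = 0.3933


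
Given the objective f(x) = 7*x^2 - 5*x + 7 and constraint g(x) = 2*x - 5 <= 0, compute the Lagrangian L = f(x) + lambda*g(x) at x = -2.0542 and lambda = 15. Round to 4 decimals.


Step 1: Evaluate f(x).
f(-2.0542) = 7*(-2.0542)^2 - 5*(-2.0542) + 7 = 46.8092
Step 2: Evaluate g(x).
g(-2.0542) = 2*-2.0542 - 5 = -9.1084
Step 3: Compute Lagrangian.
L = 46.8092 + 15*-9.1084 = -89.8168


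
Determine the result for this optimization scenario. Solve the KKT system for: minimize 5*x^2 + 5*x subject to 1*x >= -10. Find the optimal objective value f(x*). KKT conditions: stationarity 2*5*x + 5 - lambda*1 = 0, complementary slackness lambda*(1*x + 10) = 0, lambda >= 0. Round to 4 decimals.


Step 1: Try lambda = 0 (constraint inactive).
Stationarity: 2*5*x + 5 = 0
x* = -5/(2*5) = -0.5
Check constraint: 1*-0.5 = -0.5 >= -10 -- satisfied.
Step 2: Compute optimal value.
f(x*) = 5*(-0.5)^2 + 5*(-0.5) = -1.25


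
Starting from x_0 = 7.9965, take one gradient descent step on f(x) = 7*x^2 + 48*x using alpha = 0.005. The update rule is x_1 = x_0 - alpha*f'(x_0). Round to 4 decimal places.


We compute the gradient at x_0 and apply the update.
f'(x) = 14*x + 48
f'(7.9965) = 14*7.9965 + 48 = 159.951
x_1 = 7.9965 - 0.005*159.951 = 7.1967


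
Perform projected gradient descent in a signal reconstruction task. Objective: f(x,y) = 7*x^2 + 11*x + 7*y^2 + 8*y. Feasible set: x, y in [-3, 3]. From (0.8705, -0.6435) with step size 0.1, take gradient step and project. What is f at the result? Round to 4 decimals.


Step 1: Compute gradient at (0.8705, -0.6435).
grad_x = 2*7*0.8705 + 11 = 23.187
grad_y = 2*7*-0.6435 + 8 = -1.009
Step 2: Gradient step.
x_raw = 0.8705 - 0.1*23.187 = -1.4482
y_raw = -0.6435 - 0.1*-1.009 = -0.5426
Step 3: Project onto [-3, 3].
x_proj = clip(-1.4482) = -1.4482
y_proj = clip(-0.5426) = -0.5426
Step 4: Evaluate f.
f(-1.4482, -0.5426) = -3.5291


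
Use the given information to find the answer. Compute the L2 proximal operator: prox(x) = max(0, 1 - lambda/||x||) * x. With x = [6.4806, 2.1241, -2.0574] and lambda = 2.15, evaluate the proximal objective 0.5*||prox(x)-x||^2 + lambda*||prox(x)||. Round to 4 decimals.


Step 1: Compute ||x||.
||x|| = 7.1234
Step 2: Compute scaling factor.
scale = max(0, 1 - 2.15/7.1234) = 0.6982
Step 3: prox(x) = [4.5246, 1.483, -1.4364]
||prox(x)|| = 4.9734
Step 4: Proximal objective.
0.5*||prox-x||^2 = 2.3113
lambda*||prox|| = 10.6928
Total = 13.0041


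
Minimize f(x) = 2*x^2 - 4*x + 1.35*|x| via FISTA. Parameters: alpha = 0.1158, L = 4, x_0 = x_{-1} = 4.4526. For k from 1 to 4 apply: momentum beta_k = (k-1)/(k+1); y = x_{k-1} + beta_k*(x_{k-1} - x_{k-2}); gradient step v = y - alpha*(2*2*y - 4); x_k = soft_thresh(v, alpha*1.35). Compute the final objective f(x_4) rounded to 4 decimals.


FISTA on f(x) = 2*x^2 - 4*x + 1.35*|x|
L = 4, alpha = 0.1158
Iteration 1: beta = 0.0, y = 4.4526 + 0.0*(4.4526 - 4.4526) = 4.4526
  grad(y) = 13.8104, v = y - alpha*grad = 2.8534
  prox(v) = soft_thresh(2.8534, 0.1563) = 2.697
Iteration 2: beta = 0.3333, y = 2.697 + 0.3333*(2.697 - 4.4526) = 2.1118
  grad(y) = 4.4473, v = y - alpha*grad = 1.5968
  prox(v) = soft_thresh(1.5968, 0.1563) = 1.4405
Iteration 3: beta = 0.5, y = 1.4405 + 0.5*(1.4405 - 2.697) = 0.8122
  grad(y) = -0.751, v = y - alpha*grad = 0.8992
  prox(v) = soft_thresh(0.8992, 0.1563) = 0.7429
Iteration 4: beta = 0.6, y = 0.7429 + 0.6*(0.7429 - 1.4405) = 0.3243
  grad(y) = -2.7028, v = y - alpha*grad = 0.6373
  prox(v) = soft_thresh(0.6373, 0.1563) = 0.481
f(x_4) = 2*0.481^2 - 4*0.481 + 1.35*|0.481| = -0.8119


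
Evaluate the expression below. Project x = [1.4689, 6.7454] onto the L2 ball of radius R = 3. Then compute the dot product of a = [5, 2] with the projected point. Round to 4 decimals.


Step 1: Compute ||x|| (intermediates to 6 decimals).
||x|| = sqrt(1.4689^2 + 6.7454^2) = 6.903484
Step 2: Project.
Since ||x|| > R, scale = R/||x|| = 3/6.903484 = 0.434563, proj(x) = scale * x
proj(x) = [0.63833, 2.931301]
Step 3: Dot product.
a^T * proj(x) = 5*0.63833 + 2*2.931301 = 9.0543


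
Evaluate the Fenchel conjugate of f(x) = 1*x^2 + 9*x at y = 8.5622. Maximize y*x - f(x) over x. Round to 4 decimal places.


f*(y) = sup_x {y*x - a*x^2 - b*x} = sup_x {(y-b)*x - a*x^2}
FOC: (y - b) - 2a*x = 0 => x* = (y - b)/(2a)
x* = (8.5622 - 9)/(2*1) = -0.2189
f*(8.5622) = (y-b)^2/(4a) = (8.5622 - 9)^2/(4*1)
= 0.1917/4 = 0.0479


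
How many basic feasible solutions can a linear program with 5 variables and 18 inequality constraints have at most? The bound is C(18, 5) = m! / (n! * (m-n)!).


Each vertex corresponds to some choice of n active constraints out of m, so the number of vertices is at most C(m, n) = m! / (n!(m-n)!).
m = 18, n = 5
Numerator: 18 * 17 * 16 * 15 * 14
Denominator: 5! = 120
C(18, 5) = 8568


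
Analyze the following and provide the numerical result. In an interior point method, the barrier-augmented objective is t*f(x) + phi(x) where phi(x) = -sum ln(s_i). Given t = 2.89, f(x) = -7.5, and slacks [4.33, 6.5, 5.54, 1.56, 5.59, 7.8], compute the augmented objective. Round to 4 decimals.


Step 1: Compute log-barrier.
ln values: [1.4656, 1.8718, 1.712, 0.4447, 1.721, 2.0541]
phi = -(1.4656 + 1.8718 + 1.712 + 0.4447 + 1.721 + 2.0541) = -9.2692
Step 2: Compute augmented objective.
t*f(x) = 2.89*-7.5 = -21.675
Total = -21.675 - 9.2692 = -30.9442


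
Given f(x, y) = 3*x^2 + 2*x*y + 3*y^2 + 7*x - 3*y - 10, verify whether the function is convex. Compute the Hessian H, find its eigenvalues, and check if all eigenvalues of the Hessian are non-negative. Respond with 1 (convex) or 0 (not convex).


The Hessian of f(x,y) = 3*x^2 + 2*x*y + 3*y^2 + 7*x - 3*y - 10 is:
H = [[6, 2], [2, 6]]
Trace = 6 + 6 = 12
Determinant = 6*6 - (2)^2 = 32
Discriminant = (12)^2 - 4*32 = 16.0
Eigenvalues: lambda_1 = 4.0, lambda_2 = 8.0
The function is convex.

1


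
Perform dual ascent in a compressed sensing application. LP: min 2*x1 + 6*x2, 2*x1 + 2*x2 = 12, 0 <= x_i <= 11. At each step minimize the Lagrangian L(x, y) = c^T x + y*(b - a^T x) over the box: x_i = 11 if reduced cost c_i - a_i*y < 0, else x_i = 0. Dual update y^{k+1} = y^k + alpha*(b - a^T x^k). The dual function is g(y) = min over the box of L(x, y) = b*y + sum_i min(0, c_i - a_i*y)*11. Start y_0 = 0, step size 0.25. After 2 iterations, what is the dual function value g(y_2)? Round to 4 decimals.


Dual ascent for LP: min 2*x1 + 6*x2, 2*x1 + 2*x2 = 12, 0 <= x_i <= 11
Step 1: y^k = 0.0, reduced costs: (2.0, 6.0)
  x^k = (0.0, 0.0), subgradient = b - a^T x = 12.0
  y^{k+1} = 0.0 + 0.25*12.0 = 3.0
Step 2: y^k = 3.0, reduced costs: (-4.0, 0.0)
  x^k = (11.0, 0.0), subgradient = b - a^T x = -10.0
  y^{k+1} = 3.0 + 0.25*-10.0 = 0.5
Dual objective at y_2 = 0.5: reduced costs (1.0, 5.0), box minimizer x = (0.0, 0.0)
g(y_2) = b*y + (c1 - a1*y)*x1 + (c2 - a2*y)*x2 = 12*0.5 + 1.0*0.0 + 5.0*0.0 = 6.0 + 0.0 + 0.0 = 6.0


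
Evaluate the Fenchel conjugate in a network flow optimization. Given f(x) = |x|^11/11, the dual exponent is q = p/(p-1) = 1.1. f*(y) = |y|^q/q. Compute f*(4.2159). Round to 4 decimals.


The conjugate exponent q satisfies 1/p + 1/q = 1.
p = 11, so q = 11/(11 - 1) = 1.1
|y|^q = 4.2159^1.1 = 4.8683
f*(4.2159) = 4.8683 / 1.1 = 4.4257


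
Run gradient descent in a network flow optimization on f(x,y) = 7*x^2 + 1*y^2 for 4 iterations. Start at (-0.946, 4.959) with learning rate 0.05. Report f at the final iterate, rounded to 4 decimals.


Gradient descent on f(x,y) = 7*x^2 + 1*y^2.
Starting point: (-0.946, 4.959), alpha = 0.05
Step 1: grad_x = 2*7*-0.946 = -13.244, grad_y = 2*1*4.959 = 9.918
  x_1 = -0.946 - 0.05*-13.244 = -0.2838
  y_1 = 4.959 - 0.05*9.918 = 4.4631
Step 2: grad_x = 2*7*-0.2838 = -3.9732, grad_y = 2*1*4.4631 = 8.9262
  x_2 = -0.2838 - 0.05*-3.9732 = -0.0851
  y_2 = 4.4631 - 0.05*8.9262 = 4.0168
Step 3: grad_x = 2*7*-0.0851 = -1.192, grad_y = 2*1*4.0168 = 8.0336
  x_3 = -0.0851 - 0.05*-1.192 = -0.0255
  y_3 = 4.0168 - 0.05*8.0336 = 3.6151
Step 4: grad_x = 2*7*-0.0255 = -0.3576, grad_y = 2*1*3.6151 = 7.2302
  x_4 = -0.0255 - 0.05*-0.3576 = -0.0077
  y_4 = 3.6151 - 0.05*7.2302 = 3.2536
f(-0.0077, 3.2536) = 7*(-0.0077)^2 + 1*3.2536^2 = 10.5863


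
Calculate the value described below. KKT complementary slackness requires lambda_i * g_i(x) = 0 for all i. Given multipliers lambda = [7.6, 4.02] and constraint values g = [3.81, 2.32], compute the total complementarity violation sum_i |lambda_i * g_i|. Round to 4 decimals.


KKT complementary slackness check:
lambda_1 * g_1 = 7.6 * 3.81 = 28.956
lambda_2 * g_2 = 4.02 * 2.32 = 9.3264
Total violation = 28.956 + 9.3264 = 38.2824


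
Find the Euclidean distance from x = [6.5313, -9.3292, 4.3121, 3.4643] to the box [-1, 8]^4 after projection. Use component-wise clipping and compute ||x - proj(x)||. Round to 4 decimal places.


Project each component onto [-1, 8].
clip(6.5313) = 6.5313, clip(-9.3292) = -1.0, clip(4.3121) = 4.3121, clip(3.4643) = 3.4643
Projection = [6.5313, -1.0, 4.3121, 3.4643]
Squared diffs: [0.0, 69.3756, 0.0, 0.0]
Distance = sqrt(69.3756) = 8.3292


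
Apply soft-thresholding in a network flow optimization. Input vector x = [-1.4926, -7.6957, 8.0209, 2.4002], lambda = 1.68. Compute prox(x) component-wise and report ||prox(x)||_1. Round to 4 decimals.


Soft-thresholding with lambda = 1.68:
prox(-1.4926) = sign(-1.4926)*max(|-1.4926| - 1.68, 0) = 0.0
prox(-7.6957) = sign(-7.6957)*max(|-7.6957| - 1.68, 0) = -6.0157
prox(8.0209) = sign(8.0209)*max(|8.0209| - 1.68, 0) = 6.3409
prox(2.4002) = sign(2.4002)*max(|2.4002| - 1.68, 0) = 0.7202
prox(x) = [0.0, -6.0157, 6.3409, 0.7202]
||prox(x)||_1 = 0.0 + 6.0157 + 6.3409 + 0.7202 = 13.0768


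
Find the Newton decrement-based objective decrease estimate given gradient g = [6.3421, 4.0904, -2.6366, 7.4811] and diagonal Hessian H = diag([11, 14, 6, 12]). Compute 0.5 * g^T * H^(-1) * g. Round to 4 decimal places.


Step 1: H is diagonal, so H^(-1) * g = [0.5766, 0.2922, -0.4394, 0.6234].
Step 2: g^T H^(-1) g = sum_i g_i^2 / H_ii
  = (6.3421)^2/11 + (4.0904)^2/14 + (-2.6366)^2/6 + (7.4811)^2/12
  = 3.6566 + 1.1951 + 1.1586 + 4.6639 = 10.6742
Step 3: Objective decrease = 0.5 * g^T H^(-1) g = 5.3371


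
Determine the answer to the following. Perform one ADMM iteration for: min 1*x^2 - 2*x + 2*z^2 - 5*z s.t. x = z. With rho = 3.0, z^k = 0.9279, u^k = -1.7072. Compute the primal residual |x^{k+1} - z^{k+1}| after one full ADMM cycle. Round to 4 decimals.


ADMM iteration with rho = 3.0, z^k = 0.9279, u^k = -1.7072
Step 1: x-update.
Minimize 1*x^2 - 2*x + (3.0/2)*(x - 0.9279 - 1.7072)^2
FOC: (2*1 + 3.0)*x = 2 + 3.0*(0.9279 + 1.7072)
x^{k+1} = 1.9811
Step 2: z-update.
Minimize 2*z^2 - 5*z + (3.0/2)*(1.9811 - z - 1.7072)^2
FOC: (2*2 + 3.0)*z = 5 + 3.0*(1.9811 - 1.7072)
z^{k+1} = 0.8317
Step 3: u-update.
u^{k+1} = -1.7072 + 1.9811 - 0.8317 = -0.5578
Step 4: Primal residual = |1.9811 - 0.8317| = 1.1494


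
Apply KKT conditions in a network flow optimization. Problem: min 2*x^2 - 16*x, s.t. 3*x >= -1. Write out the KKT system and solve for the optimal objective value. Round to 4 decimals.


Step 1: Try lambda = 0 (constraint inactive).
Stationarity: 2*2*x - 16 = 0
x* = 16/(2*2) = 4.0
Check constraint: 3*4.0 = 12.0 >= -1 -- satisfied.
Step 2: Compute optimal value.
f(x*) = 2*4.0^2 - 16*4.0 = -32.0


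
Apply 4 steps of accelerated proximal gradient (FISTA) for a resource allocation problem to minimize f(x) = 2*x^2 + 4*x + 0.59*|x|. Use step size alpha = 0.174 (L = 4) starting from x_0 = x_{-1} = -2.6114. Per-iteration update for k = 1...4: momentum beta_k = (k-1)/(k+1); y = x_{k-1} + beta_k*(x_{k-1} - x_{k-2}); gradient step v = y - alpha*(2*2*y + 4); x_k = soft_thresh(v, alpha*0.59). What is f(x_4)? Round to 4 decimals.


FISTA on f(x) = 2*x^2 + 4*x + 0.59*|x|
L = 4, alpha = 0.174
Iteration 1: beta = 0.0, y = -2.6114 + 0.0*(-2.6114 + 2.6114) = -2.6114
  grad(y) = -6.4456, v = y - alpha*grad = -1.4899
  prox(v) = soft_thresh(-1.4899, 0.1027) = -1.3872
Iteration 2: beta = 0.3333, y = -1.3872 + 0.3333*(-1.3872 + 2.6114) = -0.9791
  grad(y) = 0.0834, v = y - alpha*grad = -0.9937
  prox(v) = soft_thresh(-0.9937, 0.1027) = -0.891
Iteration 3: beta = 0.5, y = -0.891 + 0.5*(-0.891 + 1.3872) = -0.6429
  grad(y) = 1.4284, v = y - alpha*grad = -0.8914
  prox(v) = soft_thresh(-0.8914, 0.1027) = -0.7888
Iteration 4: beta = 0.6, y = -0.7888 + 0.6*(-0.7888 + 0.891) = -0.7274
  grad(y) = 1.0902, v = y - alpha*grad = -0.9171
  prox(v) = soft_thresh(-0.9171, 0.1027) = -0.8145
f(x_4) = 2*(-0.8145)^2 + 4*(-0.8145) + 0.59*|-0.8145| = -1.4506


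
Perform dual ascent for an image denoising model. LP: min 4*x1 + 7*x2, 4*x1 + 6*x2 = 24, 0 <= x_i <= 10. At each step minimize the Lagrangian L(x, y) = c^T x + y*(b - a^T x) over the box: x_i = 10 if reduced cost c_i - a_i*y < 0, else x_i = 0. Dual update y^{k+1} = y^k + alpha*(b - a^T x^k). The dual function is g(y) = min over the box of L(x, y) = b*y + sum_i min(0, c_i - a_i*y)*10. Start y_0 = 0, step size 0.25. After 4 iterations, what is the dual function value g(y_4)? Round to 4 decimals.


Dual ascent for LP: min 4*x1 + 7*x2, 4*x1 + 6*x2 = 24, 0 <= x_i <= 10
Step 1: y^k = 0.0, reduced costs: (4.0, 7.0)
  x^k = (0.0, 0.0), subgradient = b - a^T x = 24.0
  y^{k+1} = 0.0 + 0.25*24.0 = 6.0
Step 2: y^k = 6.0, reduced costs: (-20.0, -29.0)
  x^k = (10.0, 10.0), subgradient = b - a^T x = -76.0
  y^{k+1} = 6.0 + 0.25*-76.0 = -13.0
Step 3: y^k = -13.0, reduced costs: (56.0, 85.0)
  x^k = (0.0, 0.0), subgradient = b - a^T x = 24.0
  y^{k+1} = -13.0 + 0.25*24.0 = -7.0
Step 4: y^k = -7.0, reduced costs: (32.0, 49.0)
  x^k = (0.0, 0.0), subgradient = b - a^T x = 24.0
  y^{k+1} = -7.0 + 0.25*24.0 = -1.0
Dual objective at y_4 = -1.0: reduced costs (8.0, 13.0), box minimizer x = (0.0, 0.0)
g(y_4) = b*y + (c1 - a1*y)*x1 + (c2 - a2*y)*x2 = 24*(-1.0) + 8.0*0.0 + 13.0*0.0 = -24.0 + 0.0 + 0.0 = -24.0


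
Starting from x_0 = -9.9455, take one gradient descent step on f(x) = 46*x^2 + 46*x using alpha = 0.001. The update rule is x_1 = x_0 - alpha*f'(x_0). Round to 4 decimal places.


We compute the gradient at x_0 and apply the update.
f'(x) = 92*x + 46
f'(-9.9455) = 92*-9.9455 + 46 = -868.986
x_1 = -9.9455 - 0.001*-868.986 = -9.0765


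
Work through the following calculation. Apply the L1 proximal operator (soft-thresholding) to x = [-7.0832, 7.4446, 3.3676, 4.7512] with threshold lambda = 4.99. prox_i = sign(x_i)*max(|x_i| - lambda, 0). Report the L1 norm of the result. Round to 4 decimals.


Soft-thresholding with lambda = 4.99:
prox(-7.0832) = sign(-7.0832)*max(|-7.0832| - 4.99, 0) = -2.0932
prox(7.4446) = sign(7.4446)*max(|7.4446| - 4.99, 0) = 2.4546
prox(3.3676) = sign(3.3676)*max(|3.3676| - 4.99, 0) = 0.0
prox(4.7512) = sign(4.7512)*max(|4.7512| - 4.99, 0) = 0.0
prox(x) = [-2.0932, 2.4546, 0.0, 0.0]
||prox(x)||_1 = 2.0932 + 2.4546 + 0.0 + 0.0 = 4.5478


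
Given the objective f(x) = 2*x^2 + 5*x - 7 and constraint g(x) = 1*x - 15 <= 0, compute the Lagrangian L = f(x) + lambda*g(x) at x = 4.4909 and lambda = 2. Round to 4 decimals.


Step 1: Evaluate f(x).
f(4.4909) = 2*4.4909^2 + 5*4.4909 - 7 = 55.7909
Step 2: Evaluate g(x).
g(4.4909) = 1*4.4909 - 15 = -10.5091
Step 3: Compute Lagrangian.
L = 55.7909 + 2*-10.5091 = 34.7727


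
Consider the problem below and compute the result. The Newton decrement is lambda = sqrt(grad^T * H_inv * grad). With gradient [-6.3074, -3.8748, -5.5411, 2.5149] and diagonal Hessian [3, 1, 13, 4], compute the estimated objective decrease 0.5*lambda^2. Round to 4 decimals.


Step 1: H is diagonal, so H^(-1) * g = [-2.1025, -3.8748, -0.4262, 0.6287].
Step 2: g^T H^(-1) g = sum_i g_i^2 / H_ii
  = (-6.3074)^2/3 + (-3.8748)^2/1 + (-5.5411)^2/13 + (2.5149)^2/4
  = 13.2611 + 15.0141 + 2.3618 + 1.5812 = 32.2182
Step 3: Objective decrease = 0.5 * g^T H^(-1) g = 16.1091


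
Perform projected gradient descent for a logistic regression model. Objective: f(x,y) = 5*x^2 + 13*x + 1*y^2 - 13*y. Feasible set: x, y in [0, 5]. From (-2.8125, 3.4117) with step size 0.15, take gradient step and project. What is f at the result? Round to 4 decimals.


Step 1: Compute gradient at (-2.8125, 3.4117).
grad_x = 2*5*-2.8125 + 13 = -15.125
grad_y = 2*1*3.4117 - 13 = -6.1766
Step 2: Gradient step.
x_raw = -2.8125 - 0.15*-15.125 = -0.5438
y_raw = 3.4117 - 0.15*-6.1766 = 4.3382
Step 3: Project onto [0, 5].
x_proj = clip(-0.5438) = 0.0
y_proj = clip(4.3382) = 4.3382
Step 4: Evaluate f.
f(0.0, 4.3382) = -37.5766


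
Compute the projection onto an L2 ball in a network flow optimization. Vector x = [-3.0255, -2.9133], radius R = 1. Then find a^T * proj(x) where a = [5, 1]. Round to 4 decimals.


Step 1: Compute ||x|| (intermediates to 6 decimals).
||x|| = sqrt((-3.0255)^2 + (-2.9133)^2) = 4.200115
Step 2: Project.
Since ||x|| > R, scale = R/||x|| = 1/4.200115 = 0.238089, proj(x) = scale * x
proj(x) = [-0.720338, -0.693625]
Step 3: Dot product.
a^T * proj(x) = 5*(-0.720338) + 1*(-0.693625) = -4.2953


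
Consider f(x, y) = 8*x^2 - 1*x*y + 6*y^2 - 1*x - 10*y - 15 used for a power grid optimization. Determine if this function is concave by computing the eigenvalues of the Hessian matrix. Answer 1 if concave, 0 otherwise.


The Hessian of f(x,y) = 8*x^2 - 1*x*y + 6*y^2 - 1*x - 10*y - 15 is:
H = [[16, -1], [-1, 12]]
Trace = 16 + 12 = 28
Determinant = 16*12 - (-1)^2 = 191
Discriminant = (28)^2 - 4*191 = 20.0
Eigenvalues: lambda_1 = 11.7639, lambda_2 = 16.2361
The function is not concave.

0


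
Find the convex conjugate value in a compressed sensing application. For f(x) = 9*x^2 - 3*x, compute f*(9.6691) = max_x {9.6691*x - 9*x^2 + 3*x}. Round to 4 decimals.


f*(y) = sup_x {y*x - a*x^2 - b*x} = sup_x {(y-b)*x - a*x^2}
FOC: (y - b) - 2a*x = 0 => x* = (y - b)/(2a)
x* = (9.6691 + 3)/(2*9) = 0.7038
f*(9.6691) = (y-b)^2/(4a) = (9.6691 + 3)^2/(4*9)
= 160.5061/36 = 4.4585


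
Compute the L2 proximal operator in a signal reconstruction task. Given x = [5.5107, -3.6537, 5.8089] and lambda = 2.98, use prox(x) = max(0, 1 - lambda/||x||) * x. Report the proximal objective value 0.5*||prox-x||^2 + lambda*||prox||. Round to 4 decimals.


Step 1: Compute ||x||.
||x|| = 8.8012
Step 2: Compute scaling factor.
scale = max(0, 1 - 2.98/8.8012) = 0.6614
Step 3: prox(x) = [3.6448, -2.4166, 3.8421]
||prox(x)|| = 5.8212
Step 4: Proximal objective.
0.5*||prox-x||^2 = 4.4402
lambda*||prox|| = 17.3472
Total = 21.7873


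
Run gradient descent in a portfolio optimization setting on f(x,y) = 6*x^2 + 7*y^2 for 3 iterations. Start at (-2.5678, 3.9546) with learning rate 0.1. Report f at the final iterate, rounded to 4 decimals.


Gradient descent on f(x,y) = 6*x^2 + 7*y^2.
Starting point: (-2.5678, 3.9546), alpha = 0.1
Step 1: grad_x = 2*6*-2.5678 = -30.8136, grad_y = 2*7*3.9546 = 55.3644
  x_1 = -2.5678 - 0.1*-30.8136 = 0.5136
  y_1 = 3.9546 - 0.1*55.3644 = -1.5818
Step 2: grad_x = 2*6*0.5136 = 6.1627, grad_y = 2*7*-1.5818 = -22.1458
  x_2 = 0.5136 - 0.1*6.1627 = -0.1027
  y_2 = -1.5818 - 0.1*-22.1458 = 0.6327
Step 3: grad_x = 2*6*-0.1027 = -1.2325, grad_y = 2*7*0.6327 = 8.8583
  x_3 = -0.1027 - 0.1*-1.2325 = 0.0205
  y_3 = 0.6327 - 0.1*8.8583 = -0.2531
f(0.0205, -0.2531) = 6*0.0205^2 + 7*(-0.2531)^2 = 0.4509


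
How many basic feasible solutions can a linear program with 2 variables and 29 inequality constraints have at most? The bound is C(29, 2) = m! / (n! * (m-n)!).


Each vertex corresponds to some choice of n active constraints out of m, so the number of vertices is at most C(m, n) = m! / (n!(m-n)!).
m = 29, n = 2
Numerator: 29 * 28
Denominator: 2! = 2
C(29, 2) = 406


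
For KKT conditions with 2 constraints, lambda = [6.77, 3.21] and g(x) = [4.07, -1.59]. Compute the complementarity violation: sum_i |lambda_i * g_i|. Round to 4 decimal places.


KKT complementary slackness check:
lambda_1 * g_1 = 6.77 * 4.07 = 27.5539
lambda_2 * g_2 = 3.21 * -1.59 = -5.1039
Total violation = 27.5539 + 5.1039 = 32.6578


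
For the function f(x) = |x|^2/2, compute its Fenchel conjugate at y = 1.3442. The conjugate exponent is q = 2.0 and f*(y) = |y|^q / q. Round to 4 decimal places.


The conjugate exponent q satisfies 1/p + 1/q = 1.
p = 2, so q = 2/(2 - 1) = 2.0
|y|^q = 1.3442^2.0 = 1.8069
f*(1.3442) = 1.8069 / 2.0 = 0.9034


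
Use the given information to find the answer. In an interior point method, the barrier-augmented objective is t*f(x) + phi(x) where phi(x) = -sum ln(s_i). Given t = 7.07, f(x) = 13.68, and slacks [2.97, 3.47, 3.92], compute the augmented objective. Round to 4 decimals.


Step 1: Compute log-barrier.
ln values: [1.0886, 1.2442, 1.3661]
phi = -(1.0886 + 1.2442 + 1.3661) = -3.6988
Step 2: Compute augmented objective.
t*f(x) = 7.07*13.68 = 96.7176
Total = 96.7176 - 3.6988 = 93.0188


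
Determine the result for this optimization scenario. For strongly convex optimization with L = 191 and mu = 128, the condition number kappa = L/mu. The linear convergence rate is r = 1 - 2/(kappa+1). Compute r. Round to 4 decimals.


Step 1: Compute the condition number.
kappa = L/mu = 191/128 = 1.4922
Step 2: Compute the convergence rate.
r = 1 - 2/(kappa + 1) = 1 - 2*mu/(L + mu) = (L - mu)/(L + mu) = 63/319 = 0.1975


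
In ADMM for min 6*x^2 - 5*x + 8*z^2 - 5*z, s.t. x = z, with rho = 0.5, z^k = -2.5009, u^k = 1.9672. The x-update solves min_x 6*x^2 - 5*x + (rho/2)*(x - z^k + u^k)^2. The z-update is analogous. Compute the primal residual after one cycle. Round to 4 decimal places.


ADMM iteration with rho = 0.5, z^k = -2.5009, u^k = 1.9672
Step 1: x-update.
Minimize 6*x^2 - 5*x + (0.5/2)*(x + 2.5009 + 1.9672)^2
FOC: (2*6 + 0.5)*x = 5 + 0.5*(-2.5009 - 1.9672)
x^{k+1} = 0.2213
Step 2: z-update.
Minimize 8*z^2 - 5*z + (0.5/2)*(0.2213 - z + 1.9672)^2
FOC: (2*8 + 0.5)*z = 5 + 0.5*(0.2213 + 1.9672)
z^{k+1} = 0.3693
Step 3: u-update.
u^{k+1} = 1.9672 + 0.2213 - 0.3693 = 1.8191
Step 4: Primal residual = |0.2213 - 0.3693| = 0.1481


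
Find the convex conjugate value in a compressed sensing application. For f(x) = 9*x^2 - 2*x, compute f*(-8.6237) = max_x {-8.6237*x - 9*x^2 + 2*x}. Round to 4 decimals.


f*(y) = sup_x {y*x - a*x^2 - b*x} = sup_x {(y-b)*x - a*x^2}
FOC: (y - b) - 2a*x = 0 => x* = (y - b)/(2a)
x* = (-8.6237 + 2)/(2*9) = -0.368
f*(-8.6237) = (y-b)^2/(4a) = (-8.6237 + 2)^2/(4*9)
= 43.8734/36 = 1.2187


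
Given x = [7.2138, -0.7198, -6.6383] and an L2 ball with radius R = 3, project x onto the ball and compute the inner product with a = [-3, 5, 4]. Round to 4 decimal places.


Step 1: Compute ||x|| (intermediates to 6 decimals).
||x|| = sqrt(7.2138^2 + (-0.7198)^2 + (-6.6383)^2) = 9.829753
Step 2: Project.
Since ||x|| > R, scale = R/||x|| = 3/9.829753 = 0.305196, proj(x) = scale * x
proj(x) = [2.201623, -0.21968, -2.025983]
Step 3: Dot product.
a^T * proj(x) = -3*2.201623 + 5*(-0.21968) + 4*(-2.025983) = -15.8072


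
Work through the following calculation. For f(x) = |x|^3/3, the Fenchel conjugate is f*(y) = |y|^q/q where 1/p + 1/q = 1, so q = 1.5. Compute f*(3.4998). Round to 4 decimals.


The conjugate exponent q satisfies 1/p + 1/q = 1.
p = 3, so q = 3/(3 - 1) = 1.5
|y|^q = 3.4998^1.5 = 6.5473
f*(3.4998) = 6.5473 / 1.5 = 4.3649


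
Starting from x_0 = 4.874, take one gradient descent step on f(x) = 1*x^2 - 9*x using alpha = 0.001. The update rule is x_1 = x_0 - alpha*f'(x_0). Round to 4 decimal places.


We compute the gradient at x_0 and apply the update.
f'(x) = 2*x - 9
f'(4.874) = 2*4.874 - 9 = 0.748
x_1 = 4.874 - 0.001*0.748 = 4.8733


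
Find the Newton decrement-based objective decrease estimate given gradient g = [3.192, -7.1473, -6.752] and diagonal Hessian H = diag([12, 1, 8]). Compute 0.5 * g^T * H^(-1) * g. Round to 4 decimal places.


Step 1: H is diagonal, so H^(-1) * g = [0.266, -7.1473, -0.844].
Step 2: g^T H^(-1) g = sum_i g_i^2 / H_ii
  = (3.192)^2/12 + (-7.1473)^2/1 + (-6.752)^2/8
  = 0.8491 + 51.0839 + 5.6987 = 57.6317
Step 3: Objective decrease = 0.5 * g^T H^(-1) g = 28.8158


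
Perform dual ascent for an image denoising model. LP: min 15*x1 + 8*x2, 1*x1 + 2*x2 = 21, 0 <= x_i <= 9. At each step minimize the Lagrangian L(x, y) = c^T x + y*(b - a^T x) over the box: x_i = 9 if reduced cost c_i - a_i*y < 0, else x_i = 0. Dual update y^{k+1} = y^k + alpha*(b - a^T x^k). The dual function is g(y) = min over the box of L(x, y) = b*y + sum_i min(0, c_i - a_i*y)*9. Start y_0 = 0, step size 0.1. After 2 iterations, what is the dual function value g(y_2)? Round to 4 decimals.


Dual ascent for LP: min 15*x1 + 8*x2, 1*x1 + 2*x2 = 21, 0 <= x_i <= 9
Step 1: y^k = 0.0, reduced costs: (15.0, 8.0)
  x^k = (0.0, 0.0), subgradient = b - a^T x = 21.0
  y^{k+1} = 0.0 + 0.1*21.0 = 2.1
Step 2: y^k = 2.1, reduced costs: (12.9, 3.8)
  x^k = (0.0, 0.0), subgradient = b - a^T x = 21.0
  y^{k+1} = 2.1 + 0.1*21.0 = 4.2
Dual objective at y_2 = 4.2: reduced costs (10.8, -0.4), box minimizer x = (0.0, 9.0)
g(y_2) = b*y + (c1 - a1*y)*x1 + (c2 - a2*y)*x2 = 21*4.2 + 10.8*0.0 + (-0.4)*9.0 = 88.2 + 0.0 - 3.6 = 84.6


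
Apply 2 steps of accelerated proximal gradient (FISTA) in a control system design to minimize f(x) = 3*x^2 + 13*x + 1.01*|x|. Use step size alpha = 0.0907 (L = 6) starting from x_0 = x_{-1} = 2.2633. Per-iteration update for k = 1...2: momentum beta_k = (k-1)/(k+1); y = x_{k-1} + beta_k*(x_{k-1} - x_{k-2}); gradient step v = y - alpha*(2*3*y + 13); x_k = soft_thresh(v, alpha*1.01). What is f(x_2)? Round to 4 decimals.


FISTA on f(x) = 3*x^2 + 13*x + 1.01*|x|
L = 6, alpha = 0.0907
Iteration 1: beta = 0.0, y = 2.2633 + 0.0*(2.2633 - 2.2633) = 2.2633
  grad(y) = 26.5798, v = y - alpha*grad = -0.1475
  prox(v) = soft_thresh(-0.1475, 0.0916) = -0.0559
Iteration 2: beta = 0.3333, y = -0.0559 + 0.3333*(-0.0559 - 2.2633) = -0.8289
  grad(y) = 8.0264, v = y - alpha*grad = -1.5569
  prox(v) = soft_thresh(-1.5569, 0.0916) = -1.4653
f(x_2) = 3*(-1.4653)^2 + 13*(-1.4653) + 1.01*|-1.4653| = -11.1277


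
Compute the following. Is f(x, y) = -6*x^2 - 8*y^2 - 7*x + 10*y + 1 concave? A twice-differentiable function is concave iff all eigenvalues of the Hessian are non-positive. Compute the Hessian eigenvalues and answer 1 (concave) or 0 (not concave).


The Hessian of f(x,y) = -6*x^2 - 8*y^2 - 7*x + 10*y + 1 is:
H = [[-12, 0], [0, -16]]
Trace = -12 - 16 = -28
Determinant = -12*-16 - (0)^2 = 192
Discriminant = (-28)^2 - 4*192 = 16.0
Eigenvalues: lambda_1 = -16.0, lambda_2 = -12.0
The function is concave.

1


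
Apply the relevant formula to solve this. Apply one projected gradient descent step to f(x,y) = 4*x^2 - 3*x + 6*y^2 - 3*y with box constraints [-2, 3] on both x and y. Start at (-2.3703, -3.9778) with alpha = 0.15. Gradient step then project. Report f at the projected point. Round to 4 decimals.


Step 1: Compute gradient at (-2.3703, -3.9778).
grad_x = 2*4*-2.3703 - 3 = -21.9624
grad_y = 2*6*-3.9778 - 3 = -50.7336
Step 2: Gradient step.
x_raw = -2.3703 - 0.15*-21.9624 = 0.9241
y_raw = -3.9778 - 0.15*-50.7336 = 3.6322
Step 3: Project onto [-2, 3].
x_proj = clip(0.9241) = 0.9241
y_proj = clip(3.6322) = 3.0
Step 4: Evaluate f.
f(0.9241, 3.0) = 45.6434


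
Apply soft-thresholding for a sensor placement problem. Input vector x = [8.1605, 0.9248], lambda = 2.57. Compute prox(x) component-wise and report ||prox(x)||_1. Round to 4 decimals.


Soft-thresholding with lambda = 2.57:
prox(8.1605) = sign(8.1605)*max(|8.1605| - 2.57, 0) = 5.5905
prox(0.9248) = sign(0.9248)*max(|0.9248| - 2.57, 0) = 0.0
prox(x) = [5.5905, 0.0]
||prox(x)||_1 = 5.5905 + 0.0 = 5.5905


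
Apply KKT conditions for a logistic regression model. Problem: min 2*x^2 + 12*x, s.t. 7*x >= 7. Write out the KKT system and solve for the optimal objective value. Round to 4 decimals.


Step 1: Try lambda = 0 (constraint inactive).
x_unc = -12/(2*2) = -3.0
Check: 7*-3.0 = -21.0 < 7 -- violated!
Step 2: Constraint must be active: 7*x = 7
x* = 7/7 = 1.0
lambda = (2*2*1.0 + 12)/7 = 2.2857
Step 3: Compute optimal value.
f(x*) = 2*1.0^2 + 12*1.0 = 14.0


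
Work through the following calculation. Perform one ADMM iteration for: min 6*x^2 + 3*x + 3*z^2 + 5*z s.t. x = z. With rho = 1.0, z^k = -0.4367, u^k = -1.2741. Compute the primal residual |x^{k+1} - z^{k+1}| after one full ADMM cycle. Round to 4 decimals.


ADMM iteration with rho = 1.0, z^k = -0.4367, u^k = -1.2741
Step 1: x-update.
Minimize 6*x^2 + 3*x + (1.0/2)*(x + 0.4367 - 1.2741)^2
FOC: (2*6 + 1.0)*x = -3 + 1.0*(-0.4367 + 1.2741)
x^{k+1} = -0.1664
Step 2: z-update.
Minimize 3*z^2 + 5*z + (1.0/2)*(-0.1664 - z - 1.2741)^2
FOC: (2*3 + 1.0)*z = -5 + 1.0*(-0.1664 - 1.2741)
z^{k+1} = -0.9201
Step 3: u-update.
u^{k+1} = -1.2741 - 0.1664 + 0.9201 = -0.5204
Step 4: Primal residual = |-0.1664 + 0.9201| = 0.7537


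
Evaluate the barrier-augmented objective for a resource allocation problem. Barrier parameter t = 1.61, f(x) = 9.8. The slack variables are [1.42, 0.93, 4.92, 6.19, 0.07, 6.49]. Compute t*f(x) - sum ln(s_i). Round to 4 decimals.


Step 1: Compute log-barrier.
ln values: [0.3507, -0.0726, 1.5933, 1.8229, -2.6593, 1.8703]
phi = -(0.3507 - 0.0726 + 1.5933 + 1.8229 - 2.6593 + 1.8703) = -2.9053
Step 2: Compute augmented objective.
t*f(x) = 1.61*9.8 = 15.778
Total = 15.778 - 2.9053 = 12.8727


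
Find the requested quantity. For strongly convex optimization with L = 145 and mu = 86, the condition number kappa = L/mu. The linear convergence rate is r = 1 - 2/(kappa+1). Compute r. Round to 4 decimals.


Step 1: Compute the condition number.
kappa = L/mu = 145/86 = 1.686
Step 2: Compute the convergence rate.
r = 1 - 2/(kappa + 1) = 1 - 2*mu/(L + mu) = (L - mu)/(L + mu) = 59/231 = 0.2554


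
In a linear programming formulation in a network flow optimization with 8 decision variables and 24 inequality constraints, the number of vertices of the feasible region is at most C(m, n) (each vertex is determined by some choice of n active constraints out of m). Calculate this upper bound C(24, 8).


Each vertex corresponds to some choice of n active constraints out of m, so the number of vertices is at most C(m, n) = m! / (n!(m-n)!).
m = 24, n = 8
Numerator: 24 * 23 * 22 * 21 * 20 * 19 * 18 * 17
Denominator: 8! = 40320
C(24, 8) = 735471


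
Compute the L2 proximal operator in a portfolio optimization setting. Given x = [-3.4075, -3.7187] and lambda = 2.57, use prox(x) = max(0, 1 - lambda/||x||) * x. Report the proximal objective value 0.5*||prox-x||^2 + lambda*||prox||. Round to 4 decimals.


Step 1: Compute ||x||.
||x|| = 5.0438
Step 2: Compute scaling factor.
scale = max(0, 1 - 2.57/5.0438) = 0.4905
Step 3: prox(x) = [-1.6712, -1.8239]
||prox(x)|| = 2.4738
Step 4: Proximal objective.
0.5*||prox-x||^2 = 3.3025
lambda*||prox|| = 6.3577
Total = 9.6601


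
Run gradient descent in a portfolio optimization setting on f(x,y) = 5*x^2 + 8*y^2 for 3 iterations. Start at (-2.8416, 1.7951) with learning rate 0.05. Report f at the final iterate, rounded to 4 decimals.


Gradient descent on f(x,y) = 5*x^2 + 8*y^2.
Starting point: (-2.8416, 1.7951), alpha = 0.05
Step 1: grad_x = 2*5*-2.8416 = -28.416, grad_y = 2*8*1.7951 = 28.7216
  x_1 = -2.8416 - 0.05*-28.416 = -1.4208
  y_1 = 1.7951 - 0.05*28.7216 = 0.359
Step 2: grad_x = 2*5*-1.4208 = -14.208, grad_y = 2*8*0.359 = 5.7443
  x_2 = -1.4208 - 0.05*-14.208 = -0.7104
  y_2 = 0.359 - 0.05*5.7443 = 0.0718
Step 3: grad_x = 2*5*-0.7104 = -7.104, grad_y = 2*8*0.0718 = 1.1489
  x_3 = -0.7104 - 0.05*-7.104 = -0.3552
  y_3 = 0.0718 - 0.05*1.1489 = 0.0144
f(-0.3552, 0.0144) = 5*(-0.3552)^2 + 8*0.0144^2 = 0.6325


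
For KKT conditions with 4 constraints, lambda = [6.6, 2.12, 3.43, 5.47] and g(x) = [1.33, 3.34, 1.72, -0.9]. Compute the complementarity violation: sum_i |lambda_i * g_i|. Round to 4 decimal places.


KKT complementary slackness check:
lambda_1 * g_1 = 6.6 * 1.33 = 8.778
lambda_2 * g_2 = 2.12 * 3.34 = 7.0808
lambda_3 * g_3 = 3.43 * 1.72 = 5.8996
lambda_4 * g_4 = 5.47 * -0.9 = -4.923
Total violation = 8.778 + 7.0808 + 5.8996 + 4.923 = 26.6814


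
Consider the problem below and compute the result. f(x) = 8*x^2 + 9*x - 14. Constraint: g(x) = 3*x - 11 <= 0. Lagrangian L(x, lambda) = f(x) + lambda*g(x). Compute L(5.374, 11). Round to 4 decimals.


Step 1: Evaluate f(x).
f(5.374) = 8*5.374^2 + 9*5.374 - 14 = 265.405
Step 2: Evaluate g(x).
g(5.374) = 3*5.374 - 11 = 5.122
Step 3: Compute Lagrangian.
L = 265.405 + 11*5.122 = 321.747


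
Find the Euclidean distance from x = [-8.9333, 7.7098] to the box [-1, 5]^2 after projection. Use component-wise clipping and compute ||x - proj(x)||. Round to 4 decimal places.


Project each component onto [-1, 5].
clip(-8.9333) = -1.0, clip(7.7098) = 5.0
Projection = [-1.0, 5.0]
Squared diffs: [62.9372, 7.343]
Distance = sqrt(70.2802) = 8.3833
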